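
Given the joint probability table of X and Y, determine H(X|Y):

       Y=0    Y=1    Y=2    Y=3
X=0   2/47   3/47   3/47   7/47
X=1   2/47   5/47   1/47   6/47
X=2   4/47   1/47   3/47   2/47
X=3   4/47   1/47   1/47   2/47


H(X|Y) = Σ_y p(y) H(X|Y=y)
  p(Y=0) = 12/47, H(X|Y=0) = 1.9183
  p(Y=1) = 10/47, H(X|Y=1) = 1.6855
  p(Y=2) = 8/47, H(X|Y=2) = 1.8113
  p(Y=3) = 17/47, H(X|Y=3) = 1.7839
H(X|Y) = 0.2553×1.9183 + 0.2128×1.6855 + 0.1702×1.8113 + 0.3617×1.7839 = 1.8019 bits


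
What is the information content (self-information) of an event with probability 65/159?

Information content I(x) = -log₂(p(x))
I = -log₂(65/159) = -log₂(0.4088)
I = 1.2905 bits


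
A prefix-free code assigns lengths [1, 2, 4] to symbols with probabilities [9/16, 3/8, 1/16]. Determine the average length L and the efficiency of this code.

Average length L = Σ p_i × l_i = 1.5625 bits
Entropy H = 1.2476 bits
Efficiency η = H/L × 100% = 79.84%


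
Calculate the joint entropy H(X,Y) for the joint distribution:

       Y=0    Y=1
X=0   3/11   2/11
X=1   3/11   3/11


H(X,Y) = -Σ p(x,y) log₂ p(x,y)
  p(0,0)=3/11: -0.2727 × log₂(0.2727) = 0.5112
  p(0,1)=2/11: -0.1818 × log₂(0.1818) = 0.4472
  p(1,0)=3/11: -0.2727 × log₂(0.2727) = 0.5112
  p(1,1)=3/11: -0.2727 × log₂(0.2727) = 0.5112
H(X,Y) = 1.9808 bits


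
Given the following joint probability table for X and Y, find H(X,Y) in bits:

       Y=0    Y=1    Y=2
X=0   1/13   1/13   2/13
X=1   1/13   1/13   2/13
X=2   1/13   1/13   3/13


H(X,Y) = -Σ p(x,y) log₂ p(x,y)
  p(0,0)=1/13: -0.0769 × log₂(0.0769) = 0.2846
  p(0,1)=1/13: -0.0769 × log₂(0.0769) = 0.2846
  p(0,2)=2/13: -0.1538 × log₂(0.1538) = 0.4155
  p(1,0)=1/13: -0.0769 × log₂(0.0769) = 0.2846
  p(1,1)=1/13: -0.0769 × log₂(0.0769) = 0.2846
  p(1,2)=2/13: -0.1538 × log₂(0.1538) = 0.4155
  p(2,0)=1/13: -0.0769 × log₂(0.0769) = 0.2846
  p(2,1)=1/13: -0.0769 × log₂(0.0769) = 0.2846
  p(2,2)=3/13: -0.2308 × log₂(0.2308) = 0.4882
H(X,Y) = 3.0270 bits


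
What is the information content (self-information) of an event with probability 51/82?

Information content I(x) = -log₂(p(x))
I = -log₂(51/82) = -log₂(0.6220)
I = 0.6851 bits


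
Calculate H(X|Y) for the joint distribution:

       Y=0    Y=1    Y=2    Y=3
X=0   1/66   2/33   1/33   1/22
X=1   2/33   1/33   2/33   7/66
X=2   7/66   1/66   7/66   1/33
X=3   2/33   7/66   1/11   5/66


H(X|Y) = Σ_y p(y) H(X|Y=y)
  p(Y=0) = 8/33, H(X|Y=0) = 1.7718
  p(Y=1) = 7/33, H(X|Y=1) = 1.6894
  p(Y=2) = 19/66, H(X|Y=2) = 1.8710
  p(Y=3) = 17/66, H(X|Y=3) = 1.8512
H(X|Y) = 0.2424×1.7718 + 0.2121×1.6894 + 0.2879×1.8710 + 0.2576×1.8512 = 1.8033 bits


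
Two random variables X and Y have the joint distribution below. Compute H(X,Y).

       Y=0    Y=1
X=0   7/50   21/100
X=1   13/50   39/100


H(X,Y) = -Σ p(x,y) log₂ p(x,y)
  p(0,0)=7/50: -0.1400 × log₂(0.1400) = 0.3971
  p(0,1)=21/100: -0.2100 × log₂(0.2100) = 0.4728
  p(1,0)=13/50: -0.2600 × log₂(0.2600) = 0.5053
  p(1,1)=39/100: -0.3900 × log₂(0.3900) = 0.5298
H(X,Y) = 1.9050 bits


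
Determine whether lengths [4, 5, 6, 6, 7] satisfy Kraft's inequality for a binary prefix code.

Kraft inequality: Σ 2^(-l_i) ≤ 1 for prefix-free code
Calculating: 2^(-4) + 2^(-5) + 2^(-6) + 2^(-6) + 2^(-7)
= 0.0625 + 0.03125 + 0.015625 + 0.015625 + 0.0078125
= 0.1328
Since 0.1328 ≤ 1, prefix-free code exists


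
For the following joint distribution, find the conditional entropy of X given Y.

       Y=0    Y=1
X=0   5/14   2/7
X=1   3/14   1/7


H(X|Y) = Σ_y p(y) H(X|Y=y)
  p(Y=0) = 4/7, H(X|Y=0) = 0.9544
  p(Y=1) = 3/7, H(X|Y=1) = 0.9183
H(X|Y) = 0.5714×0.9544 + 0.4286×0.9183 = 0.9389 bits


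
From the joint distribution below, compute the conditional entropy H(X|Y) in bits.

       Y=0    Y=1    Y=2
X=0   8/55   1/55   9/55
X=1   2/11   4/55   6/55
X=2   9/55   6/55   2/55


H(X|Y) = Σ_y p(y) H(X|Y=y)
  p(Y=0) = 27/55, H(X|Y=0) = 1.5790
  p(Y=1) = 1/5, H(X|Y=1) = 1.3222
  p(Y=2) = 17/55, H(X|Y=2) = 1.3793
H(X|Y) = 0.4909×1.5790 + 0.2000×1.3222 + 0.3091×1.3793 = 1.4659 bits


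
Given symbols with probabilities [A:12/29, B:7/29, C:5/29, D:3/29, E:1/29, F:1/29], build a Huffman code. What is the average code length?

Huffman tree construction:
Combine smallest probabilities repeatedly
Resulting codes:
  A: 0 (length 1)
  B: 10 (length 2)
  C: 110 (length 3)
  D: 1111 (length 4)
  E: 11100 (length 5)
  F: 11101 (length 5)
Average length = Σ p(s) × length(s) = 2.1724 bits


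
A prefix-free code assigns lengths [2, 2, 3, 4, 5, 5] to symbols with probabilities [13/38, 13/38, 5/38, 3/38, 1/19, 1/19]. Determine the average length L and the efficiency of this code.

Average length L = Σ p_i × l_i = 2.6053 bits
Entropy H = 2.1801 bits
Efficiency η = H/L × 100% = 83.68%


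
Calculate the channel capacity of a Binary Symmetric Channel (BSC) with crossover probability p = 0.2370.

For BSC with error probability p:
C = 1 - H(p) where H(p) is binary entropy
H(0.2370) = -0.2370 × log₂(0.2370) - 0.7630 × log₂(0.7630)
H(p) = 0.7900
C = 1 - 0.7900 = 0.2100 bits/use


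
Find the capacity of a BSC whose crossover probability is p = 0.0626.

For BSC with error probability p:
C = 1 - H(p) where H(p) is binary entropy
H(0.0626) = -0.0626 × log₂(0.0626) - 0.9374 × log₂(0.9374)
H(p) = 0.3377
C = 1 - 0.3377 = 0.6623 bits/use


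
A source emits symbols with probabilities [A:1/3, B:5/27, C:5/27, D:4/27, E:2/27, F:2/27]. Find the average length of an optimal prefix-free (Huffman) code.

Huffman tree construction:
Combine smallest probabilities repeatedly
Resulting codes:
  A: 11 (length 2)
  B: 00 (length 2)
  C: 01 (length 2)
  D: 100 (length 3)
  E: 1010 (length 4)
  F: 1011 (length 4)
Average length = Σ p(s) × length(s) = 2.4444 bits


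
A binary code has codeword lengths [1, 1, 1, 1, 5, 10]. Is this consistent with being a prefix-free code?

Kraft inequality: Σ 2^(-l_i) ≤ 1 for prefix-free code
Calculating: 2^(-1) + 2^(-1) + 2^(-1) + 2^(-1) + 2^(-5) + 2^(-10)
= 0.5 + 0.5 + 0.5 + 0.5 + 0.03125 + 0.0009765625
= 2.0322
Since 2.0322 > 1, prefix-free code does not exist


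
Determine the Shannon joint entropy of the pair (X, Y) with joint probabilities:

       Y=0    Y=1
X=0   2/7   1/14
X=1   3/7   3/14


H(X,Y) = -Σ p(x,y) log₂ p(x,y)
  p(0,0)=2/7: -0.2857 × log₂(0.2857) = 0.5164
  p(0,1)=1/14: -0.0714 × log₂(0.0714) = 0.2720
  p(1,0)=3/7: -0.4286 × log₂(0.4286) = 0.5239
  p(1,1)=3/14: -0.2143 × log₂(0.2143) = 0.4762
H(X,Y) = 1.7885 bits


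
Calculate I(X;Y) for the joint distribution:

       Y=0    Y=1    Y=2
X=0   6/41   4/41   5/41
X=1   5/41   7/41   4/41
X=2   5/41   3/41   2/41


H(X) = 1.5570, H(Y) = 1.5684, H(X,Y) = 3.0955
I(X;Y) = H(X) + H(Y) - H(X,Y) = 0.0299 bits


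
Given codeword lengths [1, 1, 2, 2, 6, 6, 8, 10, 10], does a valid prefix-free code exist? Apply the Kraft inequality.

Kraft inequality: Σ 2^(-l_i) ≤ 1 for prefix-free code
Calculating: 2^(-1) + 2^(-1) + 2^(-2) + 2^(-2) + 2^(-6) + 2^(-6) + 2^(-8) + 2^(-10) + 2^(-10)
= 0.5 + 0.5 + 0.25 + 0.25 + 0.015625 + 0.015625 + 0.00390625 + 0.0009765625 + 0.0009765625
= 1.5371
Since 1.5371 > 1, prefix-free code does not exist


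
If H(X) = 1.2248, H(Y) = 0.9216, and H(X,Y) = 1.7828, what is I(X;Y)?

I(X;Y) = H(X) + H(Y) - H(X,Y)
I(X;Y) = 1.2248 + 0.9216 - 1.7828 = 0.3636 bits


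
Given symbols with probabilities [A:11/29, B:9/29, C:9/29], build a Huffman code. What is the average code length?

Huffman tree construction:
Combine smallest probabilities repeatedly
Resulting codes:
  A: 0 (length 1)
  B: 10 (length 2)
  C: 11 (length 2)
Average length = Σ p(s) × length(s) = 1.6207 bits


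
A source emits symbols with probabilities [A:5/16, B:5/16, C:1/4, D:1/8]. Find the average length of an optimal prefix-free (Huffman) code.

Huffman tree construction:
Combine smallest probabilities repeatedly
Resulting codes:
  A: 10 (length 2)
  B: 11 (length 2)
  C: 01 (length 2)
  D: 00 (length 2)
Average length = Σ p(s) × length(s) = 2.0000 bits


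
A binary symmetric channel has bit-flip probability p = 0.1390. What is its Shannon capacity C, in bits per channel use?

For BSC with error probability p:
C = 1 - H(p) where H(p) is binary entropy
H(0.1390) = -0.1390 × log₂(0.1390) - 0.8610 × log₂(0.8610)
H(p) = 0.5816
C = 1 - 0.5816 = 0.4184 bits/use


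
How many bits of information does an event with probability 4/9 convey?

Information content I(x) = -log₂(p(x))
I = -log₂(4/9) = -log₂(0.4444)
I = 1.1699 bits


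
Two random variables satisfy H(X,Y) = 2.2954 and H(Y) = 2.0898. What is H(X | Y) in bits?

Chain rule: H(X,Y) = H(X|Y) + H(Y)
H(X|Y) = H(X,Y) - H(Y) = 2.2954 - 2.0898 = 0.2056 bits


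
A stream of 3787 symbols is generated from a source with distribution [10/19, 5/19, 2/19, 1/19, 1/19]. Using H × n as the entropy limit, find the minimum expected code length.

Entropy H = 1.7832 bits/symbol
Minimum bits = H × n = 1.7832 × 3787
= 6753.16 bits


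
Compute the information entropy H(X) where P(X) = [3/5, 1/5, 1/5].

H(X) = -Σ p(x) log₂ p(x)
  -3/5 × log₂(3/5) = 0.4422
  -1/5 × log₂(1/5) = 0.4644
  -1/5 × log₂(1/5) = 0.4644
H(X) = 1.3710 bits


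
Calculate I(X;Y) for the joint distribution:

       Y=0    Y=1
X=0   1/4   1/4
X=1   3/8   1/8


H(X) = 1.0000, H(Y) = 0.9544, H(X,Y) = 1.9056
I(X;Y) = H(X) + H(Y) - H(X,Y) = 0.0488 bits


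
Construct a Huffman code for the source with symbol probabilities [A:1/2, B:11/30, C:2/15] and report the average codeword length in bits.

Huffman tree construction:
Combine smallest probabilities repeatedly
Resulting codes:
  A: 0 (length 1)
  B: 11 (length 2)
  C: 10 (length 2)
Average length = Σ p(s) × length(s) = 1.5000 bits


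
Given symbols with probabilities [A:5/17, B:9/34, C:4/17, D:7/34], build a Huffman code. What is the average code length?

Huffman tree construction:
Combine smallest probabilities repeatedly
Resulting codes:
  A: 11 (length 2)
  B: 10 (length 2)
  C: 01 (length 2)
  D: 00 (length 2)
Average length = Σ p(s) × length(s) = 2.0000 bits


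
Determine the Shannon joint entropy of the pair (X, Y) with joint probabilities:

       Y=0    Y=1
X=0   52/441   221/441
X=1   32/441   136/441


H(X,Y) = -Σ p(x,y) log₂ p(x,y)
  p(0,0)=52/441: -0.1179 × log₂(0.1179) = 0.3637
  p(0,1)=221/441: -0.5011 × log₂(0.5011) = 0.4995
  p(1,0)=32/441: -0.0726 × log₂(0.0726) = 0.2746
  p(1,1)=136/441: -0.3084 × log₂(0.3084) = 0.5234
H(X,Y) = 1.6612 bits


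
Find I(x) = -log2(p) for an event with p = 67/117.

Information content I(x) = -log₂(p(x))
I = -log₂(67/117) = -log₂(0.5726)
I = 0.8043 bits


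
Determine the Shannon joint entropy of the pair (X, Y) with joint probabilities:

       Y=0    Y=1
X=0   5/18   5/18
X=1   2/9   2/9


H(X,Y) = -Σ p(x,y) log₂ p(x,y)
  p(0,0)=5/18: -0.2778 × log₂(0.2778) = 0.5133
  p(0,1)=5/18: -0.2778 × log₂(0.2778) = 0.5133
  p(1,0)=2/9: -0.2222 × log₂(0.2222) = 0.4822
  p(1,1)=2/9: -0.2222 × log₂(0.2222) = 0.4822
H(X,Y) = 1.9911 bits


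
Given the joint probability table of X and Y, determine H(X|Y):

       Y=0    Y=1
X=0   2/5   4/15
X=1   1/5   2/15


H(X|Y) = Σ_y p(y) H(X|Y=y)
  p(Y=0) = 3/5, H(X|Y=0) = 0.9183
  p(Y=1) = 2/5, H(X|Y=1) = 0.9183
H(X|Y) = 0.6000×0.9183 + 0.4000×0.9183 = 0.9183 bits


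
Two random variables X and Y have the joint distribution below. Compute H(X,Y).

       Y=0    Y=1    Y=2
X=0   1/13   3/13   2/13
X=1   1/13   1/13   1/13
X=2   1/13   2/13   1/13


H(X,Y) = -Σ p(x,y) log₂ p(x,y)
  p(0,0)=1/13: -0.0769 × log₂(0.0769) = 0.2846
  p(0,1)=3/13: -0.2308 × log₂(0.2308) = 0.4882
  p(0,2)=2/13: -0.1538 × log₂(0.1538) = 0.4155
  p(1,0)=1/13: -0.0769 × log₂(0.0769) = 0.2846
  p(1,1)=1/13: -0.0769 × log₂(0.0769) = 0.2846
  p(1,2)=1/13: -0.0769 × log₂(0.0769) = 0.2846
  p(2,0)=1/13: -0.0769 × log₂(0.0769) = 0.2846
  p(2,1)=2/13: -0.1538 × log₂(0.1538) = 0.4155
  p(2,2)=1/13: -0.0769 × log₂(0.0769) = 0.2846
H(X,Y) = 3.0270 bits


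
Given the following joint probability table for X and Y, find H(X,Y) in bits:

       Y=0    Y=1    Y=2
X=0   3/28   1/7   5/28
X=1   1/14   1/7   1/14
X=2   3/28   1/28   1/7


H(X,Y) = -Σ p(x,y) log₂ p(x,y)
  p(0,0)=3/28: -0.1071 × log₂(0.1071) = 0.3453
  p(0,1)=1/7: -0.1429 × log₂(0.1429) = 0.4011
  p(0,2)=5/28: -0.1786 × log₂(0.1786) = 0.4438
  p(1,0)=1/14: -0.0714 × log₂(0.0714) = 0.2720
  p(1,1)=1/7: -0.1429 × log₂(0.1429) = 0.4011
  p(1,2)=1/14: -0.0714 × log₂(0.0714) = 0.2720
  p(2,0)=3/28: -0.1071 × log₂(0.1071) = 0.3453
  p(2,1)=1/28: -0.0357 × log₂(0.0357) = 0.1717
  p(2,2)=1/7: -0.1429 × log₂(0.1429) = 0.4011
H(X,Y) = 3.0531 bits


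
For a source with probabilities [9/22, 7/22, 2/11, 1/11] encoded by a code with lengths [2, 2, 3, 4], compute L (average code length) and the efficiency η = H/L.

Average length L = Σ p_i × l_i = 2.3636 bits
Entropy H = 1.8148 bits
Efficiency η = H/L × 100% = 76.78%


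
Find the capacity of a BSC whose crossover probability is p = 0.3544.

For BSC with error probability p:
C = 1 - H(p) where H(p) is binary entropy
H(0.3544) = -0.3544 × log₂(0.3544) - 0.6456 × log₂(0.6456)
H(p) = 0.9379
C = 1 - 0.9379 = 0.0621 bits/use


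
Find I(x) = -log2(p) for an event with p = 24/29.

Information content I(x) = -log₂(p(x))
I = -log₂(24/29) = -log₂(0.8276)
I = 0.2730 bits


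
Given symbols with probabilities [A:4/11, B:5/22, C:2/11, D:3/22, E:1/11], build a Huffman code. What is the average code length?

Huffman tree construction:
Combine smallest probabilities repeatedly
Resulting codes:
  A: 11 (length 2)
  B: 01 (length 2)
  C: 00 (length 2)
  D: 101 (length 3)
  E: 100 (length 3)
Average length = Σ p(s) × length(s) = 2.2273 bits


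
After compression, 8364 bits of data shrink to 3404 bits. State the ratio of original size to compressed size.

Compression ratio = Original / Compressed
= 8364 / 3404 = 2.46:1


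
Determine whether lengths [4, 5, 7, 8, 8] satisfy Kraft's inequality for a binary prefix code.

Kraft inequality: Σ 2^(-l_i) ≤ 1 for prefix-free code
Calculating: 2^(-4) + 2^(-5) + 2^(-7) + 2^(-8) + 2^(-8)
= 0.0625 + 0.03125 + 0.0078125 + 0.00390625 + 0.00390625
= 0.1094
Since 0.1094 ≤ 1, prefix-free code exists


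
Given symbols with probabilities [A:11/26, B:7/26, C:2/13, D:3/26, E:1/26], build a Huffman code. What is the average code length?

Huffman tree construction:
Combine smallest probabilities repeatedly
Resulting codes:
  A: 0 (length 1)
  B: 10 (length 2)
  C: 110 (length 3)
  D: 1111 (length 4)
  E: 1110 (length 4)
Average length = Σ p(s) × length(s) = 2.0385 bits


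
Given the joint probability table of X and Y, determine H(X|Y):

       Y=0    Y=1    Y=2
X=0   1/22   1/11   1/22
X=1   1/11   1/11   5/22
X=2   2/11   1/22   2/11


H(X|Y) = Σ_y p(y) H(X|Y=y)
  p(Y=0) = 7/22, H(X|Y=0) = 1.3788
  p(Y=1) = 5/22, H(X|Y=1) = 1.5219
  p(Y=2) = 5/11, H(X|Y=2) = 1.3610
H(X|Y) = 0.3182×1.3788 + 0.2273×1.5219 + 0.4545×1.3610 = 1.4032 bits


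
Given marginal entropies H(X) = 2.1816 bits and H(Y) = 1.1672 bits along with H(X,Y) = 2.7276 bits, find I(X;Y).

I(X;Y) = H(X) + H(Y) - H(X,Y)
I(X;Y) = 2.1816 + 1.1672 - 2.7276 = 0.6212 bits


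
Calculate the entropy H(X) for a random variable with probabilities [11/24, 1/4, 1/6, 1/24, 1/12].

H(X) = -Σ p(x) log₂ p(x)
  -11/24 × log₂(11/24) = 0.5159
  -1/4 × log₂(1/4) = 0.5000
  -1/6 × log₂(1/6) = 0.4308
  -1/24 × log₂(1/24) = 0.1910
  -1/12 × log₂(1/12) = 0.2987
H(X) = 1.9365 bits


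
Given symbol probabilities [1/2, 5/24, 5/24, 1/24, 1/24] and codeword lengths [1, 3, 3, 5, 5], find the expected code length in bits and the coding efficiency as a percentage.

Average length L = Σ p_i × l_i = 2.1667 bits
Entropy H = 1.8250 bits
Efficiency η = H/L × 100% = 84.23%


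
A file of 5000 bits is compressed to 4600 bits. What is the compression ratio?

Compression ratio = Original / Compressed
= 5000 / 4600 = 1.09:1


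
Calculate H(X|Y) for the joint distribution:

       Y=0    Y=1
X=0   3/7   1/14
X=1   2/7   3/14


H(X|Y) = Σ_y p(y) H(X|Y=y)
  p(Y=0) = 5/7, H(X|Y=0) = 0.9710
  p(Y=1) = 2/7, H(X|Y=1) = 0.8113
H(X|Y) = 0.7143×0.9710 + 0.2857×0.8113 = 0.9253 bits


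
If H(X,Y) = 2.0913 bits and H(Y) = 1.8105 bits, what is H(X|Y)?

Chain rule: H(X,Y) = H(X|Y) + H(Y)
H(X|Y) = H(X,Y) - H(Y) = 2.0913 - 1.8105 = 0.2808 bits


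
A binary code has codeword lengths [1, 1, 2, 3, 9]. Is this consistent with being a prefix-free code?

Kraft inequality: Σ 2^(-l_i) ≤ 1 for prefix-free code
Calculating: 2^(-1) + 2^(-1) + 2^(-2) + 2^(-3) + 2^(-9)
= 0.5 + 0.5 + 0.25 + 0.125 + 0.001953125
= 1.3770
Since 1.3770 > 1, prefix-free code does not exist


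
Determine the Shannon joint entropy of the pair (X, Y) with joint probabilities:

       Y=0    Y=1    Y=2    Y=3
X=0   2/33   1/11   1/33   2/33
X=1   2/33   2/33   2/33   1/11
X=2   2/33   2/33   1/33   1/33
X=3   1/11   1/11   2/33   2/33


H(X,Y) = -Σ p(x,y) log₂ p(x,y)
  p(0,0)=2/33: -0.0606 × log₂(0.0606) = 0.2451
  p(0,1)=1/11: -0.0909 × log₂(0.0909) = 0.3145
  p(0,2)=1/33: -0.0303 × log₂(0.0303) = 0.1529
  p(0,3)=2/33: -0.0606 × log₂(0.0606) = 0.2451
  p(1,0)=2/33: -0.0606 × log₂(0.0606) = 0.2451
  p(1,1)=2/33: -0.0606 × log₂(0.0606) = 0.2451
  p(1,2)=2/33: -0.0606 × log₂(0.0606) = 0.2451
  p(1,3)=1/11: -0.0909 × log₂(0.0909) = 0.3145
  p(2,0)=2/33: -0.0606 × log₂(0.0606) = 0.2451
  p(2,1)=2/33: -0.0606 × log₂(0.0606) = 0.2451
  p(2,2)=1/33: -0.0303 × log₂(0.0303) = 0.1529
  p(2,3)=1/33: -0.0303 × log₂(0.0303) = 0.1529
  p(3,0)=1/11: -0.0909 × log₂(0.0909) = 0.3145
  p(3,1)=1/11: -0.0909 × log₂(0.0909) = 0.3145
  p(3,2)=2/33: -0.0606 × log₂(0.0606) = 0.2451
  p(3,3)=2/33: -0.0606 × log₂(0.0606) = 0.2451
H(X,Y) = 3.9226 bits


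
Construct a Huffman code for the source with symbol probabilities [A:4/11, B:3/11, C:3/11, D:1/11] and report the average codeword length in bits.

Huffman tree construction:
Combine smallest probabilities repeatedly
Resulting codes:
  A: 11 (length 2)
  B: 01 (length 2)
  C: 10 (length 2)
  D: 00 (length 2)
Average length = Σ p(s) × length(s) = 2.0000 bits


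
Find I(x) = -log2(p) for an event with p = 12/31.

Information content I(x) = -log₂(p(x))
I = -log₂(12/31) = -log₂(0.3871)
I = 1.3692 bits


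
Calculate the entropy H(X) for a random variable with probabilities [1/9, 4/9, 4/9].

H(X) = -Σ p(x) log₂ p(x)
  -1/9 × log₂(1/9) = 0.3522
  -4/9 × log₂(4/9) = 0.5200
  -4/9 × log₂(4/9) = 0.5200
H(X) = 1.3921 bits


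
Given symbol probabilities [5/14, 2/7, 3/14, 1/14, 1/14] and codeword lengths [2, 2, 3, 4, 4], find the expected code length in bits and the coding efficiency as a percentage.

Average length L = Σ p_i × l_i = 2.5000 bits
Entropy H = 2.0670 bits
Efficiency η = H/L × 100% = 82.68%


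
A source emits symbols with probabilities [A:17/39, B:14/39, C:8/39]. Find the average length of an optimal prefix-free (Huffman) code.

Huffman tree construction:
Combine smallest probabilities repeatedly
Resulting codes:
  A: 0 (length 1)
  B: 11 (length 2)
  C: 10 (length 2)
Average length = Σ p(s) × length(s) = 1.5641 bits


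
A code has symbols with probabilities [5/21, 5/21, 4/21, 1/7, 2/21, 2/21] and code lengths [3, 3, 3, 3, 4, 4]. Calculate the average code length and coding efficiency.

Average length L = Σ p_i × l_i = 3.1905 bits
Entropy H = 2.4888 bits
Efficiency η = H/L × 100% = 78.01%


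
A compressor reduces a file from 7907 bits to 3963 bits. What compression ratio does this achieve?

Compression ratio = Original / Compressed
= 7907 / 3963 = 2.00:1


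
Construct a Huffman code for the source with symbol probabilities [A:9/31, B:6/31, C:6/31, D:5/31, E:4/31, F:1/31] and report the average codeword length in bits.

Huffman tree construction:
Combine smallest probabilities repeatedly
Resulting codes:
  A: 10 (length 2)
  B: 00 (length 2)
  C: 01 (length 2)
  D: 110 (length 3)
  E: 1111 (length 4)
  F: 1110 (length 4)
Average length = Σ p(s) × length(s) = 2.4839 bits


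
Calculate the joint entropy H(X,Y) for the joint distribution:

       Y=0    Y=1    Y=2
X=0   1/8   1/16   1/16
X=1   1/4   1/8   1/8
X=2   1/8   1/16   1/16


H(X,Y) = -Σ p(x,y) log₂ p(x,y)
  p(0,0)=1/8: -0.1250 × log₂(0.1250) = 0.3750
  p(0,1)=1/16: -0.0625 × log₂(0.0625) = 0.2500
  p(0,2)=1/16: -0.0625 × log₂(0.0625) = 0.2500
  p(1,0)=1/4: -0.2500 × log₂(0.2500) = 0.5000
  p(1,1)=1/8: -0.1250 × log₂(0.1250) = 0.3750
  p(1,2)=1/8: -0.1250 × log₂(0.1250) = 0.3750
  p(2,0)=1/8: -0.1250 × log₂(0.1250) = 0.3750
  p(2,1)=1/16: -0.0625 × log₂(0.0625) = 0.2500
  p(2,2)=1/16: -0.0625 × log₂(0.0625) = 0.2500
H(X,Y) = 3.0000 bits


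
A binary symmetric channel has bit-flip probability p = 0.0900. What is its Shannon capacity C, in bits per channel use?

For BSC with error probability p:
C = 1 - H(p) where H(p) is binary entropy
H(0.0900) = -0.0900 × log₂(0.0900) - 0.9100 × log₂(0.9100)
H(p) = 0.4365
C = 1 - 0.4365 = 0.5635 bits/use


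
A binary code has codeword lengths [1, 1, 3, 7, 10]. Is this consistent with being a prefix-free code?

Kraft inequality: Σ 2^(-l_i) ≤ 1 for prefix-free code
Calculating: 2^(-1) + 2^(-1) + 2^(-3) + 2^(-7) + 2^(-10)
= 0.5 + 0.5 + 0.125 + 0.0078125 + 0.0009765625
= 1.1338
Since 1.1338 > 1, prefix-free code does not exist


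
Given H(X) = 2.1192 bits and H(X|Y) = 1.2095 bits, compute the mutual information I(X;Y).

I(X;Y) = H(X) - H(X|Y)
I(X;Y) = 2.1192 - 1.2095 = 0.9097 bits


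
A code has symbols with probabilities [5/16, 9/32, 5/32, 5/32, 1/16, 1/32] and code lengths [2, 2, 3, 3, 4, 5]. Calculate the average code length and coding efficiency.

Average length L = Σ p_i × l_i = 2.5312 bits
Entropy H = 2.2823 bits
Efficiency η = H/L × 100% = 90.16%


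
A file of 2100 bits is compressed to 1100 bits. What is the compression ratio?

Compression ratio = Original / Compressed
= 2100 / 1100 = 1.91:1


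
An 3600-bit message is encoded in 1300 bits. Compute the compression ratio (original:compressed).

Compression ratio = Original / Compressed
= 3600 / 1300 = 2.77:1


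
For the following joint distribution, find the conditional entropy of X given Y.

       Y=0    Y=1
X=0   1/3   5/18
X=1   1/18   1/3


H(X|Y) = Σ_y p(y) H(X|Y=y)
  p(Y=0) = 7/18, H(X|Y=0) = 0.5917
  p(Y=1) = 11/18, H(X|Y=1) = 0.9940
H(X|Y) = 0.3889×0.5917 + 0.6111×0.9940 = 0.8376 bits


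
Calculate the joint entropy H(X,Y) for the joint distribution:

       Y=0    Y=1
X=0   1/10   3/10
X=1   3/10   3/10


H(X,Y) = -Σ p(x,y) log₂ p(x,y)
  p(0,0)=1/10: -0.1000 × log₂(0.1000) = 0.3322
  p(0,1)=3/10: -0.3000 × log₂(0.3000) = 0.5211
  p(1,0)=3/10: -0.3000 × log₂(0.3000) = 0.5211
  p(1,1)=3/10: -0.3000 × log₂(0.3000) = 0.5211
H(X,Y) = 1.8955 bits


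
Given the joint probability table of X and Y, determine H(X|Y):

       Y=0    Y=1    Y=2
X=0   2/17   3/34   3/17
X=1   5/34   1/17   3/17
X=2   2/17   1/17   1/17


H(X|Y) = Σ_y p(y) H(X|Y=y)
  p(Y=0) = 13/34, H(X|Y=0) = 1.5766
  p(Y=1) = 7/34, H(X|Y=1) = 1.5567
  p(Y=2) = 7/17, H(X|Y=2) = 1.4488
H(X|Y) = 0.3824×1.5766 + 0.2059×1.5567 + 0.4118×1.4488 = 1.5199 bits


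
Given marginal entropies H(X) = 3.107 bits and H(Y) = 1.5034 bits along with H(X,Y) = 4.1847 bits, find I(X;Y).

I(X;Y) = H(X) + H(Y) - H(X,Y)
I(X;Y) = 3.107 + 1.5034 - 4.1847 = 0.4257 bits


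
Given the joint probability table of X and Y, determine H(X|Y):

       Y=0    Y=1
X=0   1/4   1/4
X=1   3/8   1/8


H(X|Y) = Σ_y p(y) H(X|Y=y)
  p(Y=0) = 5/8, H(X|Y=0) = 0.9710
  p(Y=1) = 3/8, H(X|Y=1) = 0.9183
H(X|Y) = 0.6250×0.9710 + 0.3750×0.9183 = 0.9512 bits


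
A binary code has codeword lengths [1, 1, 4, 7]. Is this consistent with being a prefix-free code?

Kraft inequality: Σ 2^(-l_i) ≤ 1 for prefix-free code
Calculating: 2^(-1) + 2^(-1) + 2^(-4) + 2^(-7)
= 0.5 + 0.5 + 0.0625 + 0.0078125
= 1.0703
Since 1.0703 > 1, prefix-free code does not exist


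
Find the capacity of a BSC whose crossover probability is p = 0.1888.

For BSC with error probability p:
C = 1 - H(p) where H(p) is binary entropy
H(0.1888) = -0.1888 × log₂(0.1888) - 0.8112 × log₂(0.8112)
H(p) = 0.6990
C = 1 - 0.6990 = 0.3010 bits/use


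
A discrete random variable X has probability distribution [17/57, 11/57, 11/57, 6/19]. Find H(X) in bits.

H(X) = -Σ p(x) log₂ p(x)
  -17/57 × log₂(17/57) = 0.5206
  -11/57 × log₂(11/57) = 0.4580
  -11/57 × log₂(11/57) = 0.4580
  -6/19 × log₂(6/19) = 0.5251
H(X) = 1.9618 bits


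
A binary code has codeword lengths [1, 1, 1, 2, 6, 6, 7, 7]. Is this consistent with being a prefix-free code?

Kraft inequality: Σ 2^(-l_i) ≤ 1 for prefix-free code
Calculating: 2^(-1) + 2^(-1) + 2^(-1) + 2^(-2) + 2^(-6) + 2^(-6) + 2^(-7) + 2^(-7)
= 0.5 + 0.5 + 0.5 + 0.25 + 0.015625 + 0.015625 + 0.0078125 + 0.0078125
= 1.7969
Since 1.7969 > 1, prefix-free code does not exist


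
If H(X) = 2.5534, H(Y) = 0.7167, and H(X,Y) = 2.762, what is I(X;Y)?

I(X;Y) = H(X) + H(Y) - H(X,Y)
I(X;Y) = 2.5534 + 0.7167 - 2.762 = 0.5081 bits


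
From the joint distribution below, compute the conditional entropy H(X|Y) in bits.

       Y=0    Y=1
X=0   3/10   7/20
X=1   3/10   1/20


H(X|Y) = Σ_y p(y) H(X|Y=y)
  p(Y=0) = 3/5, H(X|Y=0) = 1.0000
  p(Y=1) = 2/5, H(X|Y=1) = 0.5436
H(X|Y) = 0.6000×1.0000 + 0.4000×0.5436 = 0.8174 bits


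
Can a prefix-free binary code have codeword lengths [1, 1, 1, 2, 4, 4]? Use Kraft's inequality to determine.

Kraft inequality: Σ 2^(-l_i) ≤ 1 for prefix-free code
Calculating: 2^(-1) + 2^(-1) + 2^(-1) + 2^(-2) + 2^(-4) + 2^(-4)
= 0.5 + 0.5 + 0.5 + 0.25 + 0.0625 + 0.0625
= 1.8750
Since 1.8750 > 1, prefix-free code does not exist


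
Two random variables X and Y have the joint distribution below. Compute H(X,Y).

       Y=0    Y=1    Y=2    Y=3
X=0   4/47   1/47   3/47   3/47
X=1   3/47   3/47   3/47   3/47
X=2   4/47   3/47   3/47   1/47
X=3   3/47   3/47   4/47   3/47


H(X,Y) = -Σ p(x,y) log₂ p(x,y)
  p(0,0)=4/47: -0.0851 × log₂(0.0851) = 0.3025
  p(0,1)=1/47: -0.0213 × log₂(0.0213) = 0.1182
  p(0,2)=3/47: -0.0638 × log₂(0.0638) = 0.2534
  p(0,3)=3/47: -0.0638 × log₂(0.0638) = 0.2534
  p(1,0)=3/47: -0.0638 × log₂(0.0638) = 0.2534
  p(1,1)=3/47: -0.0638 × log₂(0.0638) = 0.2534
  p(1,2)=3/47: -0.0638 × log₂(0.0638) = 0.2534
  p(1,3)=3/47: -0.0638 × log₂(0.0638) = 0.2534
  p(2,0)=4/47: -0.0851 × log₂(0.0851) = 0.3025
  p(2,1)=3/47: -0.0638 × log₂(0.0638) = 0.2534
  p(2,2)=3/47: -0.0638 × log₂(0.0638) = 0.2534
  p(2,3)=1/47: -0.0213 × log₂(0.0213) = 0.1182
  p(3,0)=3/47: -0.0638 × log₂(0.0638) = 0.2534
  p(3,1)=3/47: -0.0638 × log₂(0.0638) = 0.2534
  p(3,2)=4/47: -0.0851 × log₂(0.0851) = 0.3025
  p(3,3)=3/47: -0.0638 × log₂(0.0638) = 0.2534
H(X,Y) = 3.9311 bits


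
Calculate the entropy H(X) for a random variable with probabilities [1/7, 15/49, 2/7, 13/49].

H(X) = -Σ p(x) log₂ p(x)
  -1/7 × log₂(1/7) = 0.4011
  -15/49 × log₂(15/49) = 0.5228
  -2/7 × log₂(2/7) = 0.5164
  -13/49 × log₂(13/49) = 0.5079
H(X) = 1.9481 bits


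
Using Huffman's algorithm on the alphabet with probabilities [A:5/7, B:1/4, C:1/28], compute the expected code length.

Huffman tree construction:
Combine smallest probabilities repeatedly
Resulting codes:
  A: 1 (length 1)
  B: 01 (length 2)
  C: 00 (length 2)
Average length = Σ p(s) × length(s) = 1.2857 bits


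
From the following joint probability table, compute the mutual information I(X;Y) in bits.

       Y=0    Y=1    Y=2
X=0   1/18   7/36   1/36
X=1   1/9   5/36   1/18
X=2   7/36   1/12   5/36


H(X) = 1.5622, H(Y) = 1.5391, H(X,Y) = 2.9678
I(X;Y) = H(X) + H(Y) - H(X,Y) = 0.1336 bits


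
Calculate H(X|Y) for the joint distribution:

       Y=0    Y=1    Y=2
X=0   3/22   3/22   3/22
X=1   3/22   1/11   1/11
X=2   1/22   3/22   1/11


H(X|Y) = Σ_y p(y) H(X|Y=y)
  p(Y=0) = 7/22, H(X|Y=0) = 1.4488
  p(Y=1) = 4/11, H(X|Y=1) = 1.5613
  p(Y=2) = 7/22, H(X|Y=2) = 1.5567
H(X|Y) = 0.3182×1.4488 + 0.3636×1.5613 + 0.3182×1.5567 = 1.5240 bits


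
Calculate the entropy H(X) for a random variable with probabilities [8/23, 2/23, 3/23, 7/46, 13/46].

H(X) = -Σ p(x) log₂ p(x)
  -8/23 × log₂(8/23) = 0.5299
  -2/23 × log₂(2/23) = 0.3064
  -3/23 × log₂(3/23) = 0.3833
  -7/46 × log₂(7/46) = 0.4133
  -13/46 × log₂(13/46) = 0.5152
H(X) = 2.1482 bits


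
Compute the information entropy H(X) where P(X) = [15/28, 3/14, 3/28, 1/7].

H(X) = -Σ p(x) log₂ p(x)
  -15/28 × log₂(15/28) = 0.4824
  -3/14 × log₂(3/14) = 0.4762
  -3/28 × log₂(3/28) = 0.3453
  -1/7 × log₂(1/7) = 0.4011
H(X) = 1.7049 bits


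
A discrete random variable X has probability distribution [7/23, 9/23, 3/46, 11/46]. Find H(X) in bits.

H(X) = -Σ p(x) log₂ p(x)
  -7/23 × log₂(7/23) = 0.5223
  -9/23 × log₂(9/23) = 0.5297
  -3/46 × log₂(3/46) = 0.2569
  -11/46 × log₂(11/46) = 0.4936
H(X) = 1.8025 bits


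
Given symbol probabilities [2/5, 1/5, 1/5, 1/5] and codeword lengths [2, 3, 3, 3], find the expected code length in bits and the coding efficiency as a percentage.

Average length L = Σ p_i × l_i = 2.6000 bits
Entropy H = 1.9219 bits
Efficiency η = H/L × 100% = 73.92%


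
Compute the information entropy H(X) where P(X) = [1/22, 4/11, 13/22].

H(X) = -Σ p(x) log₂ p(x)
  -1/22 × log₂(1/22) = 0.2027
  -4/11 × log₂(4/11) = 0.5307
  -13/22 × log₂(13/22) = 0.4485
H(X) = 1.1819 bits


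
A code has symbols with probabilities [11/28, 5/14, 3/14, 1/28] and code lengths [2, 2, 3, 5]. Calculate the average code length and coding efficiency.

Average length L = Σ p_i × l_i = 2.3214 bits
Entropy H = 1.7080 bits
Efficiency η = H/L × 100% = 73.57%


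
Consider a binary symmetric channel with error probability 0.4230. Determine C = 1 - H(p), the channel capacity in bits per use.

For BSC with error probability p:
C = 1 - H(p) where H(p) is binary entropy
H(0.4230) = -0.4230 × log₂(0.4230) - 0.5770 × log₂(0.5770)
H(p) = 0.9828
C = 1 - 0.9828 = 0.0172 bits/use


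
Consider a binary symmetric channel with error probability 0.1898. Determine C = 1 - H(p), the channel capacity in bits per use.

For BSC with error probability p:
C = 1 - H(p) where H(p) is binary entropy
H(0.1898) = -0.1898 × log₂(0.1898) - 0.8102 × log₂(0.8102)
H(p) = 0.7011
C = 1 - 0.7011 = 0.2989 bits/use


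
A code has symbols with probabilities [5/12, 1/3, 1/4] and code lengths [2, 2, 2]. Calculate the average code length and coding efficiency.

Average length L = Σ p_i × l_i = 2.0000 bits
Entropy H = 1.5546 bits
Efficiency η = H/L × 100% = 77.73%


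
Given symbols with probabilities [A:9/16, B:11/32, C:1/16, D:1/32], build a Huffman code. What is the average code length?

Huffman tree construction:
Combine smallest probabilities repeatedly
Resulting codes:
  A: 1 (length 1)
  B: 01 (length 2)
  C: 001 (length 3)
  D: 000 (length 3)
Average length = Σ p(s) × length(s) = 1.5312 bits


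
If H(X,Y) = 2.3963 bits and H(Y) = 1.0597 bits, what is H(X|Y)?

Chain rule: H(X,Y) = H(X|Y) + H(Y)
H(X|Y) = H(X,Y) - H(Y) = 2.3963 - 1.0597 = 1.3366 bits


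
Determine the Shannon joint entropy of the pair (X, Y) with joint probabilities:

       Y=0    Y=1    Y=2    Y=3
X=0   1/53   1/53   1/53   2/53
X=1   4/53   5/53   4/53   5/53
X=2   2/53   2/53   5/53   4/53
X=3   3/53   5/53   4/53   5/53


H(X,Y) = -Σ p(x,y) log₂ p(x,y)
  p(0,0)=1/53: -0.0189 × log₂(0.0189) = 0.1081
  p(0,1)=1/53: -0.0189 × log₂(0.0189) = 0.1081
  p(0,2)=1/53: -0.0189 × log₂(0.0189) = 0.1081
  p(0,3)=2/53: -0.0377 × log₂(0.0377) = 0.1784
  p(1,0)=4/53: -0.0755 × log₂(0.0755) = 0.2814
  p(1,1)=5/53: -0.0943 × log₂(0.0943) = 0.3213
  p(1,2)=4/53: -0.0755 × log₂(0.0755) = 0.2814
  p(1,3)=5/53: -0.0943 × log₂(0.0943) = 0.3213
  p(2,0)=2/53: -0.0377 × log₂(0.0377) = 0.1784
  p(2,1)=2/53: -0.0377 × log₂(0.0377) = 0.1784
  p(2,2)=5/53: -0.0943 × log₂(0.0943) = 0.3213
  p(2,3)=4/53: -0.0755 × log₂(0.0755) = 0.2814
  p(3,0)=3/53: -0.0566 × log₂(0.0566) = 0.2345
  p(3,1)=5/53: -0.0943 × log₂(0.0943) = 0.3213
  p(3,2)=4/53: -0.0755 × log₂(0.0755) = 0.2814
  p(3,3)=5/53: -0.0943 × log₂(0.0943) = 0.3213
H(X,Y) = 3.8260 bits


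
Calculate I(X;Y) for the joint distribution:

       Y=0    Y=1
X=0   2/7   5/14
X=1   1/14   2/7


H(X) = 0.9403, H(Y) = 0.9403, H(X,Y) = 1.8352
I(X;Y) = H(X) + H(Y) - H(X,Y) = 0.0453 bits


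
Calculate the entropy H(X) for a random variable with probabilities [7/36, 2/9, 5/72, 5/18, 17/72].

H(X) = -Σ p(x) log₂ p(x)
  -7/36 × log₂(7/36) = 0.4594
  -2/9 × log₂(2/9) = 0.4822
  -5/72 × log₂(5/72) = 0.2672
  -5/18 × log₂(5/18) = 0.5133
  -17/72 × log₂(17/72) = 0.4917
H(X) = 2.2138 bits


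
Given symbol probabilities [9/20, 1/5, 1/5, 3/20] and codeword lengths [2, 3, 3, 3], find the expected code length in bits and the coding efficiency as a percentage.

Average length L = Σ p_i × l_i = 2.5500 bits
Entropy H = 1.8577 bits
Efficiency η = H/L × 100% = 72.85%


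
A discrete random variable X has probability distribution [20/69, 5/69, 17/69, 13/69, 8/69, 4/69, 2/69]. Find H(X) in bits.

H(X) = -Σ p(x) log₂ p(x)
  -20/69 × log₂(20/69) = 0.5179
  -5/69 × log₂(5/69) = 0.2744
  -17/69 × log₂(17/69) = 0.4979
  -13/69 × log₂(13/69) = 0.4537
  -8/69 × log₂(8/69) = 0.3604
  -4/69 × log₂(4/69) = 0.2382
  -2/69 × log₂(2/69) = 0.1481
H(X) = 2.4905 bits


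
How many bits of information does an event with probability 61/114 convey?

Information content I(x) = -log₂(p(x))
I = -log₂(61/114) = -log₂(0.5351)
I = 0.9022 bits


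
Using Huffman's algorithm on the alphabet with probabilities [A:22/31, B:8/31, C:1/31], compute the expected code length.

Huffman tree construction:
Combine smallest probabilities repeatedly
Resulting codes:
  A: 1 (length 1)
  B: 01 (length 2)
  C: 00 (length 2)
Average length = Σ p(s) × length(s) = 1.2903 bits


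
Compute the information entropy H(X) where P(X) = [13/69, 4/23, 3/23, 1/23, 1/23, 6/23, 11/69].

H(X) = -Σ p(x) log₂ p(x)
  -13/69 × log₂(13/69) = 0.4537
  -4/23 × log₂(4/23) = 0.4389
  -3/23 × log₂(3/23) = 0.3833
  -1/23 × log₂(1/23) = 0.1967
  -1/23 × log₂(1/23) = 0.1967
  -6/23 × log₂(6/23) = 0.5057
  -11/69 × log₂(11/69) = 0.4223
H(X) = 2.5973 bits


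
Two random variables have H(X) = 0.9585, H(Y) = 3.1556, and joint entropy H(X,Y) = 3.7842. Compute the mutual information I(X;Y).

I(X;Y) = H(X) + H(Y) - H(X,Y)
I(X;Y) = 0.9585 + 3.1556 - 3.7842 = 0.3299 bits


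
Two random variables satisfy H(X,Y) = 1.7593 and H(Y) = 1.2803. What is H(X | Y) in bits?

Chain rule: H(X,Y) = H(X|Y) + H(Y)
H(X|Y) = H(X,Y) - H(Y) = 1.7593 - 1.2803 = 0.479 bits


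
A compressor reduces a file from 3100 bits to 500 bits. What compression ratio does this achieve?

Compression ratio = Original / Compressed
= 3100 / 500 = 6.20:1


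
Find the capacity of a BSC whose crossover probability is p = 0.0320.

For BSC with error probability p:
C = 1 - H(p) where H(p) is binary entropy
H(0.0320) = -0.0320 × log₂(0.0320) - 0.9680 × log₂(0.9680)
H(p) = 0.2043
C = 1 - 0.2043 = 0.7957 bits/use


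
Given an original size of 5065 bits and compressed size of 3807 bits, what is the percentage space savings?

Space savings = (1 - Compressed/Original) × 100%
= (1 - 3807/5065) × 100%
= 24.84%


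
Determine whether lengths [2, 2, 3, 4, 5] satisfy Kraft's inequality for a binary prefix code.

Kraft inequality: Σ 2^(-l_i) ≤ 1 for prefix-free code
Calculating: 2^(-2) + 2^(-2) + 2^(-3) + 2^(-4) + 2^(-5)
= 0.25 + 0.25 + 0.125 + 0.0625 + 0.03125
= 0.7188
Since 0.7188 ≤ 1, prefix-free code exists


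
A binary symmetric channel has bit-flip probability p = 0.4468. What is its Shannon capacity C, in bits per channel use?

For BSC with error probability p:
C = 1 - H(p) where H(p) is binary entropy
H(0.4468) = -0.4468 × log₂(0.4468) - 0.5532 × log₂(0.5532)
H(p) = 0.9918
C = 1 - 0.9918 = 0.0082 bits/use


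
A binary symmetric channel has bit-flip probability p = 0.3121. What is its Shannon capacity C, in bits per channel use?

For BSC with error probability p:
C = 1 - H(p) where H(p) is binary entropy
H(0.3121) = -0.3121 × log₂(0.3121) - 0.6879 × log₂(0.6879)
H(p) = 0.8956
C = 1 - 0.8956 = 0.1044 bits/use


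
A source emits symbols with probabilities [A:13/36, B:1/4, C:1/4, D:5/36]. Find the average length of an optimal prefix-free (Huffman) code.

Huffman tree construction:
Combine smallest probabilities repeatedly
Resulting codes:
  A: 11 (length 2)
  B: 01 (length 2)
  C: 10 (length 2)
  D: 00 (length 2)
Average length = Σ p(s) × length(s) = 2.0000 bits


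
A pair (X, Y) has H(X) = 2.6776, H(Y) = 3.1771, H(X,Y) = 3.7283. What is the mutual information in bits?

I(X;Y) = H(X) + H(Y) - H(X,Y)
I(X;Y) = 2.6776 + 3.1771 - 3.7283 = 2.1264 bits


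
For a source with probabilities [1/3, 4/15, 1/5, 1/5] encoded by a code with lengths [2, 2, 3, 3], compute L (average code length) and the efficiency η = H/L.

Average length L = Σ p_i × l_i = 2.4000 bits
Entropy H = 1.9656 bits
Efficiency η = H/L × 100% = 81.90%


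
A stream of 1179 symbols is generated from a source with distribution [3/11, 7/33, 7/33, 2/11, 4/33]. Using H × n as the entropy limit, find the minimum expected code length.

Entropy H = 2.2765 bits/symbol
Minimum bits = H × n = 2.2765 × 1179
= 2683.94 bits


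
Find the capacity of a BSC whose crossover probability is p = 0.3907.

For BSC with error probability p:
C = 1 - H(p) where H(p) is binary entropy
H(0.3907) = -0.3907 × log₂(0.3907) - 0.6093 × log₂(0.6093)
H(p) = 0.9652
C = 1 - 0.9652 = 0.0348 bits/use


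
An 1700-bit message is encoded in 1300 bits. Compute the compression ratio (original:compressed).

Compression ratio = Original / Compressed
= 1700 / 1300 = 1.31:1


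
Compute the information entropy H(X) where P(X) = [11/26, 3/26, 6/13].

H(X) = -Σ p(x) log₂ p(x)
  -11/26 × log₂(11/26) = 0.5250
  -3/26 × log₂(3/26) = 0.3595
  -6/13 × log₂(6/13) = 0.5148
H(X) = 1.3994 bits


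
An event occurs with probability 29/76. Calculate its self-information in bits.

Information content I(x) = -log₂(p(x))
I = -log₂(29/76) = -log₂(0.3816)
I = 1.3899 bits


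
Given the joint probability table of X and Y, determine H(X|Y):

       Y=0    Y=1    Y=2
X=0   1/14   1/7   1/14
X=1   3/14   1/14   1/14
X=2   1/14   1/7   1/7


H(X|Y) = Σ_y p(y) H(X|Y=y)
  p(Y=0) = 5/14, H(X|Y=0) = 1.3710
  p(Y=1) = 5/14, H(X|Y=1) = 1.5219
  p(Y=2) = 2/7, H(X|Y=2) = 1.5000
H(X|Y) = 0.3571×1.3710 + 0.3571×1.5219 + 0.2857×1.5000 = 1.4617 bits


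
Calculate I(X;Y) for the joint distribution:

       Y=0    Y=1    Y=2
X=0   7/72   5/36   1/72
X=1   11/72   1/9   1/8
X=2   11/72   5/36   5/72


H(X) = 1.5605, H(Y) = 1.5298, H(X,Y) = 3.0264
I(X;Y) = H(X) + H(Y) - H(X,Y) = 0.0639 bits


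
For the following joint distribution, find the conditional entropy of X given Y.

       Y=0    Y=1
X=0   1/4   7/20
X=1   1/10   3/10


H(X|Y) = Σ_y p(y) H(X|Y=y)
  p(Y=0) = 7/20, H(X|Y=0) = 0.8631
  p(Y=1) = 13/20, H(X|Y=1) = 0.9957
H(X|Y) = 0.3500×0.8631 + 0.6500×0.9957 = 0.9493 bits


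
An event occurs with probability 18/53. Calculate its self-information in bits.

Information content I(x) = -log₂(p(x))
I = -log₂(18/53) = -log₂(0.3396)
I = 1.5580 bits


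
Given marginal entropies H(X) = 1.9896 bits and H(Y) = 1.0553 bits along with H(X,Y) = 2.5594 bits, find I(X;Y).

I(X;Y) = H(X) + H(Y) - H(X,Y)
I(X;Y) = 1.9896 + 1.0553 - 2.5594 = 0.4855 bits
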